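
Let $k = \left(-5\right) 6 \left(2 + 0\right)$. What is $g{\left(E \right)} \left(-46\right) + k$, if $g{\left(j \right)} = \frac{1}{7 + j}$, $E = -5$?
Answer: $-83$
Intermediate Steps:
$k = -60$ ($k = \left(-30\right) 2 = -60$)
$g{\left(E \right)} \left(-46\right) + k = \frac{1}{7 - 5} \left(-46\right) - 60 = \frac{1}{2} \left(-46\right) - 60 = -23 - 60 = -83$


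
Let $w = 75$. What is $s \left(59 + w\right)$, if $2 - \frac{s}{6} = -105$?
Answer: $86028$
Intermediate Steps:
$s = 642$ ($s = 12 - -630 = 12 + 630 = 642$)
$s \left(59 + w\right) = 642 \left(59 + 75\right) = 642 \cdot 134 = 86028$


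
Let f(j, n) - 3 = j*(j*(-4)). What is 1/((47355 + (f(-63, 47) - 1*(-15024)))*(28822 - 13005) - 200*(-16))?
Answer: 1/735588602 ≈ 1.3595e-9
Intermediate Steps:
f(j, n) = 3 - 4*j² (f(j, n) = 3 + j*(j*(-4)) = 3 + j*(-4*j) = 3 - 4*j²)
1/((47355 + (f(-63, 47) - 1*(-15024)))*(28822 - 13005) - 200*(-16)) = 1/((47355 + ((3 - 4*(-63)²) - 1*(-15024)))*(28822 - 13005) - 200*(-16)) = 1/((47355 + ((3 - 4*3969) + 15024))*15817 + 3200) = 1/((47355 + ((3 - 15876) + 15024))*15817 + 3200) = 1/((47355 + (-15873 + 15024))*15817 + 3200) = 1/((47355 - 849)*15817 + 3200) = 1/(46506*15817 + 3200) = 1/(735585402 + 3200) = 1/735588602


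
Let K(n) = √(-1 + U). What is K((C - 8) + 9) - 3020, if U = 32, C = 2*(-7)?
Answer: -3020 + √31 ≈ -3014.4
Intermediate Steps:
C = -14
K(n) = √31 (K(n) = √(-1 + 32) = √31)
K((C - 8) + 9) - 3020 = √31 - 3020 = -3020 + √31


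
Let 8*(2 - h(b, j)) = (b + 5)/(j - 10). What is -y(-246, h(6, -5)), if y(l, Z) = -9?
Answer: 9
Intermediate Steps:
h(b, j) = 2 - (5 + b)/(8*(-10 + j)) (h(b, j) = 2 - (b + 5)/(8*(j - 10)) = 2 - (5 + b)/(8*(-10 + j)))
-y(-246, h(6, -5)) = -1*(-9) = 9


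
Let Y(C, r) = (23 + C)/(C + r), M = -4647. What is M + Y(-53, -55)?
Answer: -83641/18 ≈ -4646.7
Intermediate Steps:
Y(C, r) = (23 + C)/(C + r)
M + Y(-53, -55) = -4647 + (23 - 53)/(-53 - 55) = -4647 - 30/(-108) = -4647 - 1/108*(-30) = -4647 + 5/18 = -83641/18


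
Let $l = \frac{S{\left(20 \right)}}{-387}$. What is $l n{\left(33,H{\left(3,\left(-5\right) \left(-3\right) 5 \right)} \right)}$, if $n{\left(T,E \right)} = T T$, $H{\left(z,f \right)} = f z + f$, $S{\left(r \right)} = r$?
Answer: $- \frac{2420}{43} \approx -56.279$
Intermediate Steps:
$l = - \frac{20}{387}$ ($l = \frac{20}{-387} = 20 \left(- \frac{1}{387}\right) = - \frac{20}{387} \approx -0.05168$)
$H{\left(z,f \right)} = f + f z$
$n{\left(T,E \right)} = T^{2}$
$l n{\left(33,H{\left(3,\left(-5\right) \left(-3\right) 5 \right)} \right)} = - \frac{20 \cdot 33^{2}}{387} = \left(- \frac{20}{387}\right) 1089 = - \frac{2420}{43}$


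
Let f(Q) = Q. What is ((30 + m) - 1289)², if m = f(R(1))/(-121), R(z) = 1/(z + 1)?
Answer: 92829293041/58564 ≈ 1.5851e+6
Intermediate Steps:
R(z) = 1/(1 + z)
m = -1/242 (m = 1/((1 + 1)*(-121)) = -1/121/2 = (½)*(-1/121) = -1/242 ≈ -0.0041322)
((30 + m) - 1289)² = ((30 - 1/242) - 1289)² = (7259/242 - 1289)² = (-304679/242)² = 92829293041/58564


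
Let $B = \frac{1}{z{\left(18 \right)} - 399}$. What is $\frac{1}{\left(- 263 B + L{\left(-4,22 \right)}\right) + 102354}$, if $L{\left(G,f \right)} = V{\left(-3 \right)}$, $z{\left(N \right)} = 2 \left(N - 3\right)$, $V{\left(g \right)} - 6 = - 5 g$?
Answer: $\frac{369}{37776638} \approx 9.7679 \cdot 10^{-6}$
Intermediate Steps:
$V{\left(g \right)} = 6 - 5 g$
$z{\left(N \right)} = -6 + 2 N$ ($z{\left(N \right)} = 2 \left(-3 + N\right) = -6 + 2 N$)
$L{\left(G,f \right)} = 21$ ($L{\left(G,f \right)} = 6 - -15 = 6 + 15 = 21$)
$B = - \frac{1}{369}$ ($B = \frac{1}{\left(-6 + 2 \cdot 18\right) - 399} = \frac{1}{\left(-6 + 36\right) - 399} = \frac{1}{30 - 399} = \frac{1}{-369} = - \frac{1}{369} \approx -0.00271$)
$\frac{1}{\left(- 263 B + L{\left(-4,22 \right)}\right) + 102354} = \frac{1}{\left(\left(-263\right) \left(- \frac{1}{369}\right) + 21\right) + 102354} = \frac{1}{\left(\frac{263}{369} + 21\right) + 102354} = \frac{1}{\frac{8012}{369} + 102354} = \frac{1}{\frac{37776638}{369}} = \frac{369}{37776638}$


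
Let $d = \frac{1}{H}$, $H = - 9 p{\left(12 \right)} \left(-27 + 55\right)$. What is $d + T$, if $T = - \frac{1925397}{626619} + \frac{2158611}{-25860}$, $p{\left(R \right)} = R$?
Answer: $- \frac{16829073494593}{194452408080} \approx -86.546$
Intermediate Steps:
$H = -3024$ ($H = \left(-9\right) 12 \left(-27 + 55\right) = \left(-108\right) 28 = -3024$)
$d = - \frac{1}{3024}$ ($d = \frac{1}{-3024} = - \frac{1}{3024} \approx -0.00033069$)
$T = - \frac{155824159181}{1800485260}$ ($T = \left(-1925397\right) \frac{1}{626619} + 2158611 \left(- \frac{1}{25860}\right) = - \frac{641799}{208873} - \frac{719537}{8620} = - \frac{155824159181}{1800485260} \approx -86.546$)
$d + T = - \frac{1}{3024} - \frac{155824159181}{1800485260} = - \frac{16829073494593}{194452408080}$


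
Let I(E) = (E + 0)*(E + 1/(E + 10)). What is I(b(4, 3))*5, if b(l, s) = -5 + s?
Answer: 75/4 ≈ 18.750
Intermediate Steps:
I(E) = E*(E + 1/(10 + E))
I(b(4, 3))*5 = ((-5 + 3)*(1 + (-5 + 3)**2 + 10*(-5 + 3))/(10 + (-5 + 3)))*5 = -2*(1 + (-2)**2 + 10*(-2))/(10 - 2)*5 = -2*(1 + 4 - 20)/8*5 = -2*1/8*(-15)*5 = (15/4)*5 = 75/4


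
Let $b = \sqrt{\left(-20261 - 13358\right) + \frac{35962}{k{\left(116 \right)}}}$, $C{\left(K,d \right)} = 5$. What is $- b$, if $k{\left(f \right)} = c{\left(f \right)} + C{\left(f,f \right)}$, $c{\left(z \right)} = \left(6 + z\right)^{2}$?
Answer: $- \frac{13 i \sqrt{44095872849}}{14889} \approx - 183.35 i$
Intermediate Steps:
$k{\left(f \right)} = 5 + \left(6 + f\right)^{2}$ ($k{\left(f \right)} = \left(6 + f\right)^{2} + 5 = 5 + \left(6 + f\right)^{2}$)
$b = \frac{13 i \sqrt{44095872849}}{14889}$ ($b = \sqrt{\left(-20261 - 13358\right) + \frac{35962}{5 + \left(6 + 116\right)^{2}}} = \sqrt{\left(-20261 - 13358\right) + \frac{35962}{5 + 122^{2}}} = \sqrt{-33619 + \frac{35962}{5 + 14884}} = \sqrt{-33619 + \frac{35962}{14889}} = \sqrt{- \frac{500517329}{14889}} = \frac{13 i \sqrt{44095872849}}{14889} \approx 183.35 i$)
$- b = - \frac{13 i \sqrt{44095872849}}{14889}$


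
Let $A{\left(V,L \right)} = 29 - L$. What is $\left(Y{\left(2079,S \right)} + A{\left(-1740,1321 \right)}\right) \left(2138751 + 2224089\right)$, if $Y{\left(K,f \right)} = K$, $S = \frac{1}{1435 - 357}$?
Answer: $3433555080$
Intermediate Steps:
$S = \frac{1}{1078} \approx 0.00092764$
$\left(Y{\left(2079,S \right)} + A{\left(-1740,1321 \right)}\right) \left(2138751 + 2224089\right) = \left(2079 + \left(29 - 1321\right)\right) \left(2138751 + 2224089\right) = \left(2079 + \left(29 - 1321\right)\right) 4362840 = \left(2079 - 1292\right) 4362840 = 787 \cdot 4362840 = 3433555080$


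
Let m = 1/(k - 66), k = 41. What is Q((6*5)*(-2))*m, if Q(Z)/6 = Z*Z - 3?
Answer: -21582/25 ≈ -863.28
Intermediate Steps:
Q(Z) = -18 + 6*Z² (Q(Z) = 6*(Z*Z - 3) = 6*(Z² - 3) = 6*(-3 + Z²) = -18 + 6*Z²)
m = -1/25 (m = 1/(41 - 66) = 1/(-25) = -1/25 ≈ -0.040000)
Q((6*5)*(-2))*m = (-18 + 6*((6*5)*(-2))²)*(-1/25) = (-18 + 6*(30*(-2))²)*(-1/25) = (-18 + 6*(-60)²)*(-1/25) = (-18 + 6*3600)*(-1/25) = (-18 + 21600)*(-1/25) = 21582*(-1/25) = -21582/25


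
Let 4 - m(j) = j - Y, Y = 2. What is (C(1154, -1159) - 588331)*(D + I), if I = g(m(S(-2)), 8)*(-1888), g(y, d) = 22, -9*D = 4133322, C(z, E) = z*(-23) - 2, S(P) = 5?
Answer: 307925710750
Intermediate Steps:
C(z, E) = -2 - 23*z (C(z, E) = -23*z - 2 = -2 - 23*z)
m(j) = 6 - j (m(j) = 4 - (j - 1*2) = 4 - (j - 2) = 4 - (-2 + j) = 4 + (2 - j) = 6 - j)
D = -459258 (D = -⅑*4133322 = -459258)
I = -41536 (I = 22*(-1888) = -41536)
(C(1154, -1159) - 588331)*(D + I) = ((-2 - 23*1154) - 588331)*(-459258 - 41536) = ((-2 - 26542) - 588331)*(-500794) = (-26544 - 588331)*(-500794) = -614875*(-500794) = 307925710750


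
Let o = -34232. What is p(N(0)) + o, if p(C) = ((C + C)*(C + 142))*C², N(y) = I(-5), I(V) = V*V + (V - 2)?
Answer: 1832008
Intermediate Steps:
I(V) = -2 + V + V² (I(V) = V² + (-2 + V) = -2 + V + V²)
N(y) = 18 (N(y) = -2 - 5 + (-5)² = -2 - 5 + 25 = 18)
p(C) = 2*C³*(142 + C) (p(C) = ((2*C)*(142 + C))*C² = (2*C*(142 + C))*C² = 2*C³*(142 + C))
p(N(0)) + o = 2*18³*(142 + 18) - 34232 = 2*5832*160 - 34232 = 1866240 - 34232 = 1832008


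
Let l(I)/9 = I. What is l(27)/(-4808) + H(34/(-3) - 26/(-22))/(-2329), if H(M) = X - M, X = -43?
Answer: -13464379/369528456 ≈ -0.036437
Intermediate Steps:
H(M) = -43 - M
l(I) = 9*I
l(27)/(-4808) + H(34/(-3) - 26/(-22))/(-2329) = (9*27)/(-4808) + (-43 - (34/(-3) - 26/(-22)))/(-2329) = 243*(-1/4808) + (-43 - (34*(-⅓) - 26*(-1/22)))*(-1/2329) = -243/4808 + (-43 - (-34/3 + 13/11))*(-1/2329) = -243/4808 + (-43 - 1*(-335/33))*(-1/2329) = -243/4808 + (-43 + 335/33)*(-1/2329) = -243/4808 - 1084/33*(-1/2329) = -243/4808 + 1084/76857 = -13464379/369528456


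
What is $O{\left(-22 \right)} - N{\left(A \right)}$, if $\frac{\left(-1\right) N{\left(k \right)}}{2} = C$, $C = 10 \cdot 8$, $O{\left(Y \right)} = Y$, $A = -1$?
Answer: $138$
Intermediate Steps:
$C = 80$
$N{\left(k \right)} = -160$ ($N{\left(k \right)} = \left(-2\right) 80 = -160$)
$O{\left(-22 \right)} - N{\left(A \right)} = -22 - -160 = -22 + 160 = 138$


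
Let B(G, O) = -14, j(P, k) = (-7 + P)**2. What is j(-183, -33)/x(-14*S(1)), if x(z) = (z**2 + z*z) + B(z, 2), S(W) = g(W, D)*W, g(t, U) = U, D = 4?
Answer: 18050/3129 ≈ 5.7686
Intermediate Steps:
S(W) = 4*W
x(z) = -14 + 2*z**2 (x(z) = (z**2 + z*z) - 14 = (z**2 + z**2) - 14 = 2*z**2 - 14 = -14 + 2*z**2)
j(-183, -33)/x(-14*S(1)) = (-7 - 183)**2/(-14 + 2*(-56)**2) = (-190)**2/(-14 + 2*(-14*4)**2) = 36100/(-14 + 2*(-56)**2) = 36100/(-14 + 2*3136) = 36100/(-14 + 6272) = 36100/6258 = 36100*(1/6258) = 18050/3129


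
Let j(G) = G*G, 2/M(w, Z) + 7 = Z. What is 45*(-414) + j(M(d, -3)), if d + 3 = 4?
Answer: -465749/25 ≈ -18630.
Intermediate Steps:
d = 1 (d = -3 + 4 = 1)
M(w, Z) = 2/(-7 + Z)
j(G) = G²
45*(-414) + j(M(d, -3)) = 45*(-414) + (2/(-7 - 3))² = -18630 + (2/(-10))² = -18630 + (2*(-⅒))² = -18630 + (-⅕)² = -18630 + 1/25 = -465749/25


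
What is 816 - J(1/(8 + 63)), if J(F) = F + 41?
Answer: 55024/71 ≈ 774.99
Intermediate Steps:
J(F) = 41 + F
816 - J(1/(8 + 63)) = 816 - (41 + 1/(8 + 63)) = 816 - (41 + 1/71) = 816 - 1*2912/71 = 816 - 2912/71 = 55024/71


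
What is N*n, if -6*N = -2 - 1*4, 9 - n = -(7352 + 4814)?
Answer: 12175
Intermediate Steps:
n = 12175 (n = 9 - (-1)*(7352 + 4814) = 9 - (-1)*12166 = 9 - 1*(-12166) = 9 + 12166 = 12175)
N = 1 (N = -(-2 - 1*4)/6 = -(-2 - 4)/6 = -⅙*(-6) = 1)
N*n = 1*12175 = 12175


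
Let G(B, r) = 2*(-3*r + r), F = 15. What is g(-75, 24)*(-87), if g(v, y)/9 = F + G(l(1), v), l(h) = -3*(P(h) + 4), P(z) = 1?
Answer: -246645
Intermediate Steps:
l(h) = -15 (l(h) = -3*(1 + 4) = -3*5 = -15)
G(B, r) = -4*r (G(B, r) = 2*(-2*r) = -4*r)
g(v, y) = 135 - 36*v (g(v, y) = 9*(15 - 4*v) = 135 - 36*v)
g(-75, 24)*(-87) = (135 - 36*(-75))*(-87) = (135 + 2700)*(-87) = 2835*(-87) = -246645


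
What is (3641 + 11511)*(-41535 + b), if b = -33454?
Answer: -1136233328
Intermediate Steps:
(3641 + 11511)*(-41535 + b) = (3641 + 11511)*(-41535 - 33454) = 15152*(-74989) = -1136233328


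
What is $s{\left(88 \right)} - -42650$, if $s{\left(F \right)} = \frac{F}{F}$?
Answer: $42651$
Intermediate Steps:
$s{\left(F \right)} = 1$
$s{\left(88 \right)} - -42650 = 1 - -42650 = 1 + 42650 = 42651$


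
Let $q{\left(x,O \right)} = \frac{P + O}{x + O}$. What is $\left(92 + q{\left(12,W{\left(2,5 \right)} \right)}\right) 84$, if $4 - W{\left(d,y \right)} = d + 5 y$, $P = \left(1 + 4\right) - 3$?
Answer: $\frac{86772}{11} \approx 7888.4$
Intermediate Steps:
$P = 2$ ($P = 5 - 3 = 2$)
$W{\left(d,y \right)} = 4 - d - 5 y$ ($W{\left(d,y \right)} = 4 - \left(d + 5 y\right) = 4 - d - 5 y$)
$q{\left(x,O \right)} = \frac{2 + O}{O + x}$ ($q{\left(x,O \right)} = \frac{2 + O}{x + O} = \frac{2 + O}{O + x}$)
$\left(92 + q{\left(12,W{\left(2,5 \right)} \right)}\right) 84 = \left(92 + \frac{2 - 23}{\left(4 - 2 - 25\right) + 12}\right) 84 = \left(92 + \frac{2 - 23}{-23 + 12}\right) 84 = \left(92 + \frac{1}{-11} \left(-21\right)\right) 84 = \left(92 - - \frac{21}{11}\right) 84 = \left(92 + \frac{21}{11}\right) 84 = \frac{1033}{11} \cdot 84 = \frac{86772}{11}$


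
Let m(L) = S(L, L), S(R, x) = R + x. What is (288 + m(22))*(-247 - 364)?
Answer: -202852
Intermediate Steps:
m(L) = 2*L (m(L) = L + L = 2*L)
(288 + m(22))*(-247 - 364) = (288 + 2*22)*(-247 - 364) = (288 + 44)*(-611) = 332*(-611) = -202852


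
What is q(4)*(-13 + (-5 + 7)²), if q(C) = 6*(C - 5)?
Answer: 54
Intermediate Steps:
q(C) = -30 + 6*C (q(C) = 6*(-5 + C) = -30 + 6*C)
q(4)*(-13 + (-5 + 7)²) = (-30 + 6*4)*(-13 + (-5 + 7)²) = (-30 + 24)*(-13 + 2²) = -6*(-13 + 4) = -6*(-9) = 54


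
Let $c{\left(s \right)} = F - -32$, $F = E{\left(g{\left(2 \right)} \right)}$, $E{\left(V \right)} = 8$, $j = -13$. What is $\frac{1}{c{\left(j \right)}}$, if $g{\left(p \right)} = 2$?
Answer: $\frac{1}{40} \approx 0.025$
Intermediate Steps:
$F = 8$
$c{\left(s \right)} = 40$ ($c{\left(s \right)} = 8 - -32 = 8 + 32 = 40$)
$\frac{1}{c{\left(j \right)}} = \frac{1}{40}$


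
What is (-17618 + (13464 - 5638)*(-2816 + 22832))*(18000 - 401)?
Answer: 2756489097202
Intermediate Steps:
(-17618 + (13464 - 5638)*(-2816 + 22832))*(18000 - 401) = (-17618 + 7826*20016)*17599 = (-17618 + 156645216)*17599 = 156627598*17599 = 2756489097202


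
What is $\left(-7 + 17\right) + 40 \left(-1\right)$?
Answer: $-30$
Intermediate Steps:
$\left(-7 + 17\right) + 40 \left(-1\right) = 10 - 40 = -30$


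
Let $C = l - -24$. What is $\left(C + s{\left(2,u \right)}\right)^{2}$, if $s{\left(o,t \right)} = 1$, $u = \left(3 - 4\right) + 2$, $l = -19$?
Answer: $36$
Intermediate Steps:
$u = 1$ ($u = -1 + 2 = 1$)
$C = 5$ ($C = -19 - -24 = -19 + 24 = 5$)
$\left(C + s{\left(2,u \right)}\right)^{2} = \left(5 + 1\right)^{2} = 6^{2} = 36$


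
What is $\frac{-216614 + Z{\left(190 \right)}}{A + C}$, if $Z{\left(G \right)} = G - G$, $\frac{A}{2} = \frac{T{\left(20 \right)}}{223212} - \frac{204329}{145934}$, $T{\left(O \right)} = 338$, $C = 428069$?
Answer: $- \frac{882004011601614}{1742990333235805} \approx -0.50603$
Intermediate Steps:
$A = - \frac{11389839764}{4071777501}$ ($A = 2 \left(\frac{338}{223212} - \frac{204329}{145934}\right) = 2 \left(338 \cdot \frac{1}{223212} - \frac{204329}{145934}\right) = 2 \left(\frac{169}{111606} - \frac{204329}{145934}\right) = 2 \left(- \frac{5694919882}{4071777501}\right) = - \frac{11389839764}{4071777501} \approx -2.7973$)
$Z{\left(G \right)} = 0$
$\frac{-216614 + Z{\left(190 \right)}}{A + C} = \frac{-216614 + 0}{- \frac{11389839764}{4071777501} + 428069} = - \frac{216614}{\frac{1742990333235805}{4071777501}} = \left(-216614\right) \frac{4071777501}{1742990333235805} = - \frac{882004011601614}{1742990333235805}$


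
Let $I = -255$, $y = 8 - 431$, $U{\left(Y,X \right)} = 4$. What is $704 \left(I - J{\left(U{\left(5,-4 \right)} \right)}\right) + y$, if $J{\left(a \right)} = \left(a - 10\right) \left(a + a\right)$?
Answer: $-146151$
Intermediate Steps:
$y = -423$
$J{\left(a \right)} = 2 a \left(-10 + a\right)$ ($J{\left(a \right)} = \left(-10 + a\right) 2 a = 2 a \left(-10 + a\right)$)
$704 \left(I - J{\left(U{\left(5,-4 \right)} \right)}\right) + y = 704 \left(-255 - 2 \cdot 4 \left(-10 + 4\right)\right) - 423 = 704 \left(-255 - 2 \cdot 4 \left(-6\right)\right) - 423 = 704 \left(-255 - -48\right) - 423 = 704 \left(-255 + 48\right) - 423 = 704 \left(-207\right) - 423 = -145728 - 423 = -146151$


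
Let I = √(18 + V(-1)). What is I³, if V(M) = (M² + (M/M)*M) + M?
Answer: 17*√17 ≈ 70.093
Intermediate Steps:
V(M) = M² + 2*M (V(M) = (M² + 1*M) + M = (M² + M) + M = (M + M²) + M = M² + 2*M)
I = √17 (I = √(18 - (2 - 1)) = √(18 - 1*1) = √(18 - 1) = √17 ≈ 4.1231)
I³ = (√17)³ = 17*√17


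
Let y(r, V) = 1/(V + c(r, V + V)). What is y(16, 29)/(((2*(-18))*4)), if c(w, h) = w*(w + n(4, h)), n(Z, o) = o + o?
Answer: -1/308304 ≈ -3.2436e-6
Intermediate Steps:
n(Z, o) = 2*o
c(w, h) = w*(w + 2*h)
y(r, V) = 1/(V + r*(r + 4*V)) (y(r, V) = 1/(V + r*(r + 2*(V + V))) = 1/(V + r*(r + 2*(2*V))) = 1/(V + r*(r + 4*V)))
y(16, 29)/(((2*(-18))*4)) = 1/((29 + 16*(16 + 4*29))*(((2*(-18))*4))) = 1/((29 + 16*(16 + 116))*((-36*4))) = 1/((29 + 16*132)*(-144)) = -1/144/(29 + 2112) = -1/144/2141 = (1/2141)*(-1/144) = -1/308304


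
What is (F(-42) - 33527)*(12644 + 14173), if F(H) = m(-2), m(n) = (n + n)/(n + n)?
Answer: -899066742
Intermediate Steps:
m(n) = 1 (m(n) = (2*n)/((2*n)) = (2*n)*(1/(2*n)) = 1)
F(H) = 1
(F(-42) - 33527)*(12644 + 14173) = (1 - 33527)*(12644 + 14173) = -33526*26817 = -899066742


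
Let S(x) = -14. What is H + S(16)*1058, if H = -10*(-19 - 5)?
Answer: -14572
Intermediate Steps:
H = 240 (H = -10*(-24) = 240)
H + S(16)*1058 = 240 - 14*1058 = 240 - 14812 = -14572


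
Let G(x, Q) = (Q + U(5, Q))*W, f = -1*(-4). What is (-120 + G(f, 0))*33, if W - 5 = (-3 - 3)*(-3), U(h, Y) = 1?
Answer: -3201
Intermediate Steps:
W = 23 (W = 5 + (-3 - 3)*(-3) = 5 - 6*(-3) = 5 + 18 = 23)
f = 4
G(x, Q) = 23 + 23*Q (G(x, Q) = (Q + 1)*23 = (1 + Q)*23 = 23 + 23*Q)
(-120 + G(f, 0))*33 = (-120 + (23 + 23*0))*33 = (-120 + (23 + 0))*33 = (-120 + 23)*33 = -97*33 = -3201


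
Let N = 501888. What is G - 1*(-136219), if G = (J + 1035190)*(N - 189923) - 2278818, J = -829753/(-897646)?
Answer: 289886871137656791/897646 ≈ 3.2294e+11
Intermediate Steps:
J = 829753/897646 (J = -829753*(-1/897646) = 829753/897646 ≈ 0.92437)
G = 289886748861216317/897646 (G = (829753/897646 + 1035190)*(501888 - 189923) - 2278818 = (929234992493/897646)*311965 - 2278818 = 289888794433078745/897646 - 2278818 = 289886748861216317/897646 ≈ 3.2294e+11)
G - 1*(-136219) = 289886748861216317/897646 - 1*(-136219) = 289886748861216317/897646 + 136219 = 289886871137656791/897646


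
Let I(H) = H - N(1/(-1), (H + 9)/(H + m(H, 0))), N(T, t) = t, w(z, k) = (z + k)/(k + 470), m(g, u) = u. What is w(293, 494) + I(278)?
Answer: 37221947/133996 ≈ 277.78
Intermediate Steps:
w(z, k) = (k + z)/(470 + k)
I(H) = H - (9 + H)/H (I(H) = H - (H + 9)/(H + 0) = H - (9 + H)/H)
w(293, 494) + I(278) = (494 + 293)/(470 + 494) + (-1 + 278 - 9/278) = 787/964 + (-1 + 278 - 9*1/278) = (1/964)*787 + (-1 + 278 - 9/278) = 787/964 + 76997/278 = 37221947/133996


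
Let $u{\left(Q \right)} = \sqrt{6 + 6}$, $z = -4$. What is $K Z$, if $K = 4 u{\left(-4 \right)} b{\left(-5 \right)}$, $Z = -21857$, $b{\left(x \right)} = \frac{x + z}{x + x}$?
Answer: $- \frac{786852 \sqrt{3}}{5} \approx -2.7257 \cdot 10^{5}$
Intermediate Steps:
$b{\left(x \right)} = \frac{-4 + x}{2 x}$ ($b{\left(x \right)} = \frac{x - 4}{x + x} = \frac{-4 + x}{2 x}$)
$u{\left(Q \right)} = 2 \sqrt{3}$ ($u{\left(Q \right)} = \sqrt{12} = 2 \sqrt{3}$)
$K = \frac{36 \sqrt{3}}{5}$ ($K = 4 \cdot 2 \sqrt{3} \frac{-4 - 5}{2 \left(-5\right)} = 8 \sqrt{3} \cdot \frac{1}{2} \left(- \frac{1}{5}\right) \left(-9\right) = 8 \sqrt{3} \cdot \frac{9}{10} = \frac{36 \sqrt{3}}{5} \approx 12.471$)
$K Z = \frac{36 \sqrt{3}}{5} \left(-21857\right) = - \frac{786852 \sqrt{3}}{5}$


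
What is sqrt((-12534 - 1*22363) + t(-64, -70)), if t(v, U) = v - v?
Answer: I*sqrt(34897) ≈ 186.81*I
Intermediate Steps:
t(v, U) = 0
sqrt((-12534 - 1*22363) + t(-64, -70)) = sqrt((-12534 - 1*22363) + 0) = sqrt((-12534 - 22363) + 0) = sqrt(-34897 + 0) = sqrt(-34897) = I*sqrt(34897)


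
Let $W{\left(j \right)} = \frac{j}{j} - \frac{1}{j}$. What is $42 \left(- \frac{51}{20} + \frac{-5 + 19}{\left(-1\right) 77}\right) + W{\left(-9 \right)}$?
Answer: $- \frac{112489}{990} \approx -113.63$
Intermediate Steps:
$W{\left(j \right)} = 1 - \frac{1}{j}$
$42 \left(- \frac{51}{20} + \frac{-5 + 19}{\left(-1\right) 77}\right) + W{\left(-9 \right)} = 42 \left(- \frac{51}{20} + \frac{-5 + 19}{\left(-1\right) 77}\right) + \frac{-1 - 9}{-9} = 42 \left(\left(-51\right) \frac{1}{20} + \frac{14}{-77}\right) - - \frac{10}{9} = 42 \left(- \frac{51}{20} + 14 \left(- \frac{1}{77}\right)\right) + \frac{10}{9} = 42 \left(- \frac{51}{20} - \frac{2}{11}\right) + \frac{10}{9} = 42 \left(- \frac{601}{220}\right) + \frac{10}{9} = - \frac{12621}{110} + \frac{10}{9} = - \frac{112489}{990}$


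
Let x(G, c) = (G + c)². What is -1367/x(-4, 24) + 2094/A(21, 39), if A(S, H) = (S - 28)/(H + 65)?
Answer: -87119969/2800 ≈ -31114.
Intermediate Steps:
A(S, H) = (-28 + S)/(65 + H)
-1367/x(-4, 24) + 2094/A(21, 39) = -1367/(-4 + 24)² + 2094/(((-28 + 21)/(65 + 39))) = -1367/(20²) + 2094/((-7/104)) = -1367/400 + 2094/(((1/104)*(-7))) = -1367*1/400 + 2094/(-7/104) = -1367/400 + 2094*(-104/7) = -1367/400 - 217776/7 = -87119969/2800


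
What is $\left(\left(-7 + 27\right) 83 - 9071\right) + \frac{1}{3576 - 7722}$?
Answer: $- \frac{30726007}{4146} \approx -7411.0$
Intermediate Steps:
$\left(\left(-7 + 27\right) 83 - 9071\right) + \frac{1}{3576 - 7722} = \left(20 \cdot 83 - 9071\right) + \frac{1}{-4146} = \left(1660 - 9071\right) - \frac{1}{4146} = -7411 - \frac{1}{4146} = - \frac{30726007}{4146}$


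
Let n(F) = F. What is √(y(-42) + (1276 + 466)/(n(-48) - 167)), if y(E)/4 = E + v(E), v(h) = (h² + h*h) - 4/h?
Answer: √284094175470/4515 ≈ 118.05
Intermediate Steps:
v(h) = -4/h + 2*h² (v(h) = (h² + h²) - 4/h = 2*h² - 4/h = -4/h + 2*h²)
y(E) = 4*E + 8*(-2 + E³)/E (y(E) = 4*(E + 2*(-2 + E³)/E) = 4*E + 8*(-2 + E³)/E)
√(y(-42) + (1276 + 466)/(n(-48) - 167)) = √((-16/(-42) + 4*(-42) + 8*(-42)²) + (1276 + 466)/(-48 - 167)) = √((-16*(-1/42) - 168 + 8*1764) + 1742/(-215)) = √((8/21 - 168 + 14112) + 1742*(-1/215)) = √(292832/21 - 1742/215) = √(62922298/4515) = √284094175470/4515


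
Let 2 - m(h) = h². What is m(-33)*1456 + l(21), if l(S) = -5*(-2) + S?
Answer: -1582641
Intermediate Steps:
m(h) = 2 - h²
l(S) = 10 + S
m(-33)*1456 + l(21) = (2 - 1*(-33)²)*1456 + (10 + 21) = (2 - 1*1089)*1456 + 31 = (2 - 1089)*1456 + 31 = -1087*1456 + 31 = -1582672 + 31 = -1582641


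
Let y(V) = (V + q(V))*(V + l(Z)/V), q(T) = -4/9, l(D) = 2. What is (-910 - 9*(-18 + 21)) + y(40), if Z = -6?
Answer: 3236/5 ≈ 647.20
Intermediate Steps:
q(T) = -4/9 (q(T) = -4*1/9 = -4/9)
y(V) = (-4/9 + V)*(V + 2/V) (y(V) = (V - 4/9)*(V + 2/V) = (-4/9 + V)*(V + 2/V))
(-910 - 9*(-18 + 21)) + y(40) = (-910 - 9*(-18 + 21)) + (2 + 40**2 - 8/9/40 - 4/9*40) = (-910 - 9*3) + (2 + 1600 - 8/9*1/40 - 160/9) = (-910 - 1*27) + (2 + 1600 - 1/45 - 160/9) = (-910 - 27) + 7921/5 = -937 + 7921/5 = 3236/5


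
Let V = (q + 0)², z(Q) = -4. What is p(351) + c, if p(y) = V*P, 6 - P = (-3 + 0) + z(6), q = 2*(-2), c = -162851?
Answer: -162643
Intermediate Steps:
q = -4
P = 13 (P = 6 - ((-3 + 0) - 4) = 6 - (-3 - 4) = 6 - 1*(-7) = 6 + 7 = 13)
V = 16 (V = (-4 + 0)² = (-4)² = 16)
p(y) = 208 (p(y) = 16*13 = 208)
p(351) + c = 208 - 162851 = -162643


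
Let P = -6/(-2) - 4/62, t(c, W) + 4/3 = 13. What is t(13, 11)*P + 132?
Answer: 15461/93 ≈ 166.25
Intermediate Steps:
t(c, W) = 35/3 (t(c, W) = -4/3 + 13 = 35/3)
P = 91/31 (P = -6*(-1/2) - 4*1/62 = 3 - 2/31 = 91/31 ≈ 2.9355)
t(13, 11)*P + 132 = (35/3)*(91/31) + 132 = 3185/93 + 132 = 15461/93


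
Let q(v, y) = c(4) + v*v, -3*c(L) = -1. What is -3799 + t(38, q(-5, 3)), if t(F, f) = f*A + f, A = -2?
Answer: -11473/3 ≈ -3824.3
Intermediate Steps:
c(L) = ⅓ (c(L) = -⅓*(-1) = ⅓)
q(v, y) = ⅓ + v² (q(v, y) = ⅓ + v*v = ⅓ + v²)
t(F, f) = -f (t(F, f) = f*(-2) + f = -2*f + f = -f)
-3799 + t(38, q(-5, 3)) = -3799 - (⅓ + (-5)²) = -3799 - (⅓ + 25) = -3799 - 1*76/3 = -3799 - 76/3 = -11473/3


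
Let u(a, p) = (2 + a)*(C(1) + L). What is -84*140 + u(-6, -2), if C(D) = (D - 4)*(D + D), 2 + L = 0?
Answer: -11728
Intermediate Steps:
L = -2 (L = -2 + 0 = -2)
C(D) = 2*D*(-4 + D) (C(D) = (-4 + D)*(2*D) = 2*D*(-4 + D))
u(a, p) = -16 - 8*a (u(a, p) = (2 + a)*(2*1*(-4 + 1) - 2) = (2 + a)*(2*1*(-3) - 2) = (2 + a)*(-6 - 2) = (2 + a)*(-8) = -16 - 8*a)
-84*140 + u(-6, -2) = -84*140 + (-16 - 8*(-6)) = -11760 + (-16 + 48) = -11760 + 32 = -11728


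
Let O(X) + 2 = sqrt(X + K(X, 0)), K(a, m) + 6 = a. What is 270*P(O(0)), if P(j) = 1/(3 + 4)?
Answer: 270/7 ≈ 38.571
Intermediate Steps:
K(a, m) = -6 + a
O(X) = -2 + sqrt(-6 + 2*X) (O(X) = -2 + sqrt(X + (-6 + X)) = -2 + sqrt(-6 + 2*X))
P(j) = 1/7
270*P(O(0)) = 270*(1/7) = 270/7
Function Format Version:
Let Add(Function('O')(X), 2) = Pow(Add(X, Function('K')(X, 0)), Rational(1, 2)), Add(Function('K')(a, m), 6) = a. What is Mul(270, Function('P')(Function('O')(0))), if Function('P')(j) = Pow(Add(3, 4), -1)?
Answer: Rational(270, 7) ≈ 38.571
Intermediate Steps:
Function('K')(a, m) = Add(-6, a)
Function('O')(X) = Add(-2, Pow(Add(-6, Mul(2, X)), Rational(1, 2))) (Function('O')(X) = Add(-2, Pow(Add(X, Add(-6, X)), Rational(1, 2))) = Add(-2, Pow(Add(-6, Mul(2, X)), Rational(1, 2))))
Function('P')(j) = Rational(1, 7) (Function('P')(j) = Pow(7, -1) = Rational(1, 7))
Mul(270, Function('P')(Function('O')(0))) = Mul(270, Rational(1, 7)) = Rational(270, 7)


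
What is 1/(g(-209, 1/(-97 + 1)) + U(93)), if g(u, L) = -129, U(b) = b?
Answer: -1/36 ≈ -0.027778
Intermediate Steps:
1/(g(-209, 1/(-97 + 1)) + U(93)) = 1/(-129 + 93) = 1/(-36) = -1/36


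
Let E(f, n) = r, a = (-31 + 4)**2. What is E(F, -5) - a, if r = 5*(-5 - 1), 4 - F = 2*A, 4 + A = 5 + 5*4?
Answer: -759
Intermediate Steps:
A = 21 (A = -4 + (5 + 5*4) = -4 + (5 + 20) = -4 + 25 = 21)
a = 729 (a = (-27)**2 = 729)
F = -38 (F = 4 - 2*21 = 4 - 1*42 = 4 - 42 = -38)
r = -30 (r = 5*(-6) = -30)
E(f, n) = -30
E(F, -5) - a = -30 - 1*729 = -30 - 729 = -759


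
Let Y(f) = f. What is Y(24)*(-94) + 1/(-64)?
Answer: -144385/64 ≈ -2256.0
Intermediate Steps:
Y(24)*(-94) + 1/(-64) = 24*(-94) + 1/(-64) = -2256 - 1/64 = -144385/64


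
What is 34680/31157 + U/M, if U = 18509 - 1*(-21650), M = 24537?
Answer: 2102177123/764499309 ≈ 2.7497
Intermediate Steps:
U = 40159 (U = 18509 + 21650 = 40159)
34680/31157 + U/M = 34680/31157 + 40159/24537 = 2102177123/764499309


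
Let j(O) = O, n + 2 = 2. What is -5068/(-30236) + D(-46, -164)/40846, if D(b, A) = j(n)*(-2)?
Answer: 1267/7559 ≈ 0.16761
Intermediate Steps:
n = 0 (n = -2 + 2 = 0)
D(b, A) = 0 (D(b, A) = 0*(-2) = 0)
-5068/(-30236) + D(-46, -164)/40846 = -5068/(-30236) + 0/40846 = -5068*(-1/30236) + 0*(1/40846) = 1267/7559 + 0 = 1267/7559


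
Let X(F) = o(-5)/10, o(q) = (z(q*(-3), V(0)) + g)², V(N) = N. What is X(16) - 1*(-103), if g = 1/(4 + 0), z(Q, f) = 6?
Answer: 3421/32 ≈ 106.91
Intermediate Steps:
g = ¼ (g = 1/4 = ¼ ≈ 0.25000)
o(q) = 625/16 (o(q) = (6 + ¼)² = (25/4)² = 625/16)
X(F) = 125/32 (X(F) = (625/16)/10 = (625/16)*(⅒) = 125/32)
X(16) - 1*(-103) = 125/32 - 1*(-103) = 125/32 + 103 = 3421/32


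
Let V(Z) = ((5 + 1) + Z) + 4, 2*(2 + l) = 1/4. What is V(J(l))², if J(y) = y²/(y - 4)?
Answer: 12496225/141376 ≈ 88.390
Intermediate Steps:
l = -15/8 (l = -2 + (½)/4 = -2 + (½)*(¼) = -2 + ⅛ = -15/8 ≈ -1.8750)
J(y) = y²/(-4 + y)
V(Z) = 10 + Z (V(Z) = (6 + Z) + 4 = 10 + Z)
V(J(l))² = (10 + (-15/8)²/(-4 - 15/8))² = (10 + 225/(64*(-47/8)))² = (10 + (225/64)*(-8/47))² = (10 - 225/376)² = (3535/376)² = 12496225/141376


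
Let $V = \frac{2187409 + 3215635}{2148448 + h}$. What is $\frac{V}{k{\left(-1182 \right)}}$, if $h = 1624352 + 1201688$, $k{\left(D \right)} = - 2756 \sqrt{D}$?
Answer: $\frac{1350761 i \sqrt{1182}}{4051213078224} \approx 1.1463 \cdot 10^{-5} i$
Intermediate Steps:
$h = 2826040$
$V = \frac{1350761}{1243622}$ ($V = \frac{2187409 + 3215635}{2148448 + 2826040} = \frac{5403044}{4974488} = 5403044 \cdot \frac{1}{4974488} = \frac{1350761}{1243622} \approx 1.0862$)
$\frac{V}{k{\left(-1182 \right)}} = \frac{1350761}{1243622 \left(- 2756 \sqrt{-1182}\right)} = \frac{1350761}{1243622 \left(- 2756 i \sqrt{1182}\right)} = \frac{1350761 \frac{i \sqrt{1182}}{3257592}}{1243622} = \frac{1350761 i \sqrt{1182}}{4051213078224}$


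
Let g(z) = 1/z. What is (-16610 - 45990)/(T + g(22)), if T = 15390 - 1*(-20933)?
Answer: -1377200/799107 ≈ -1.7234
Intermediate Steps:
T = 36323 (T = 15390 + 20933 = 36323)
(-16610 - 45990)/(T + g(22)) = (-16610 - 45990)/(36323 + 1/22) = -62600/(36323 + 1/22) = -62600/799107/22 = -62600*22/799107 = -1377200/799107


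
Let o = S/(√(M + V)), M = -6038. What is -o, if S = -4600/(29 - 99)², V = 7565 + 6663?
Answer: 23*√910/66885 ≈ 0.010373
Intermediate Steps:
V = 14228
S = -46/49 (S = -4600/((-70)²) = -4600/4900 = -4600*1/4900 = -46/49 ≈ -0.93878)
o = -23*√910/66885 (o = -46/(49*√(-6038 + 14228)) = -46*√910/2730/49 = -23*√910/66885 ≈ -0.010373)
-o = -(-23)*√910/66885 = 23*√910/66885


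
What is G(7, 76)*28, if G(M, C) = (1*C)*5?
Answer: 10640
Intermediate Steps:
G(M, C) = 5*C (G(M, C) = C*5 = 5*C)
G(7, 76)*28 = (5*76)*28 = 380*28 = 10640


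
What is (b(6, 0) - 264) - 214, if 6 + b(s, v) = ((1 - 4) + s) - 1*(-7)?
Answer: -474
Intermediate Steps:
b(s, v) = -2 + s (b(s, v) = -6 + (((1 - 4) + s) - 1*(-7)) = -6 + ((-3 + s) + 7) = -6 + (4 + s) = -2 + s)
(b(6, 0) - 264) - 214 = ((-2 + 6) - 264) - 214 = (4 - 264) - 214 = -260 - 214 = -474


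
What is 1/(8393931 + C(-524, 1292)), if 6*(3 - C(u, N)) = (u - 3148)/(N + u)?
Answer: 64/537211827 ≈ 1.1913e-7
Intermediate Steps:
C(u, N) = 3 - (-3148 + u)/(6*(N + u)) (C(u, N) = 3 - (u - 3148)/(6*(N + u)) = 3 - (-3148 + u)/(6*(N + u)))
1/(8393931 + C(-524, 1292)) = 1/(8393931 + (3148 + 17*(-524) + 18*1292)/(6*(1292 - 524))) = 1/(8393931 + (⅙)*(3148 - 8908 + 23256)/768) = 1/(8393931 + (⅙)*(1/768)*17496) = 1/(8393931 + 243/64) = 1/(537211827/64) = 64/537211827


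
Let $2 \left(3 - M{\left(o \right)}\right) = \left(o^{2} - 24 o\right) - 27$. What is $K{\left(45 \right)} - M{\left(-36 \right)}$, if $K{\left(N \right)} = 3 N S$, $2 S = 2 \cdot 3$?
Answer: $\frac{2937}{2} \approx 1468.5$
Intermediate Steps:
$S = 3$ ($S = \frac{2 \cdot 3}{2} = \frac{1}{2} \cdot 6 = 3$)
$K{\left(N \right)} = 9 N$ ($K{\left(N \right)} = 3 N 3 = 9 N$)
$M{\left(o \right)} = \frac{33}{2} + 12 o - \frac{o^{2}}{2}$ ($M{\left(o \right)} = 3 - \frac{\left(o^{2} - 24 o\right) - 27}{2} = 3 - \frac{-27 + o^{2} - 24 o}{2} = 3 + \left(\frac{27}{2} + 12 o - \frac{o^{2}}{2}\right) = \frac{33}{2} + 12 o - \frac{o^{2}}{2}$)
$K{\left(45 \right)} - M{\left(-36 \right)} = 9 \cdot 45 - \left(\frac{33}{2} + 12 \left(-36\right) - \frac{\left(-36\right)^{2}}{2}\right) = 405 - \left(\frac{33}{2} - 432 - 648\right) = 405 - - \frac{2127}{2} = 405 + \frac{2127}{2} = \frac{2937}{2}$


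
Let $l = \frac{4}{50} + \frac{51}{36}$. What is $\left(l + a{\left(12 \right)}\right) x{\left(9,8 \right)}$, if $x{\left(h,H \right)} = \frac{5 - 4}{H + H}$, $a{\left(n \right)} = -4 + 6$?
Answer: $\frac{1049}{4800} \approx 0.21854$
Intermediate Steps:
$a{\left(n \right)} = 2$
$l = \frac{449}{300}$ ($l = 4 \cdot \frac{1}{50} + 51 \cdot \frac{1}{36} = \frac{2}{25} + \frac{17}{12} = \frac{449}{300} \approx 1.4967$)
$x{\left(h,H \right)} = \frac{1}{2 H}$ ($x{\left(h,H \right)} = 1 \frac{1}{2 H} = \frac{1}{2 H}$)
$\left(l + a{\left(12 \right)}\right) x{\left(9,8 \right)} = \left(\frac{449}{300} + 2\right) \frac{1}{2 \cdot 8} = \frac{1049 \cdot \frac{1}{2} \cdot \frac{1}{8}}{300} = \frac{1049}{300} \cdot \frac{1}{16} = \frac{1049}{4800}$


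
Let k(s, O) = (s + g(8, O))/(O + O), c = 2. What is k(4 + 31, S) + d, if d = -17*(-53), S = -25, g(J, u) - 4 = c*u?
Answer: 45061/50 ≈ 901.22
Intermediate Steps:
g(J, u) = 4 + 2*u
d = 901
k(s, O) = (4 + s + 2*O)/(2*O) (k(s, O) = (s + (4 + 2*O))/(O + O) = (4 + s + 2*O)/((2*O)) = (4 + s + 2*O)*(1/(2*O)) = (4 + s + 2*O)/(2*O))
k(4 + 31, S) + d = (2 - 25 + (4 + 31)/2)/(-25) + 901 = -(2 - 25 + (1/2)*35)/25 + 901 = -(2 - 25 + 35/2)/25 + 901 = -1/25*(-11/2) + 901 = 11/50 + 901 = 45061/50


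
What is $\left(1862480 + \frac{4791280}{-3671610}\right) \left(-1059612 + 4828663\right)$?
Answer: $\frac{2577388412139435752}{367161} \approx 7.0198 \cdot 10^{12}$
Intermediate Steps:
$\left(1862480 + \frac{4791280}{-3671610}\right) \left(-1059612 + 4828663\right) = \left(1862480 + 4791280 \left(- \frac{1}{3671610}\right)\right) 3769051 = \left(1862480 - \frac{479128}{367161}\right) 3769051 = \frac{683829540152}{367161} \cdot 3769051 = \frac{2577388412139435752}{367161}$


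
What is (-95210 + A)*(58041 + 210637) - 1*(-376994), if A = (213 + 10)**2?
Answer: -12219367124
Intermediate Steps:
A = 49729 (A = 223**2 = 49729)
(-95210 + A)*(58041 + 210637) - 1*(-376994) = (-95210 + 49729)*(58041 + 210637) - 1*(-376994) = -45481*268678 + 376994 = -12219744118 + 376994 = -12219367124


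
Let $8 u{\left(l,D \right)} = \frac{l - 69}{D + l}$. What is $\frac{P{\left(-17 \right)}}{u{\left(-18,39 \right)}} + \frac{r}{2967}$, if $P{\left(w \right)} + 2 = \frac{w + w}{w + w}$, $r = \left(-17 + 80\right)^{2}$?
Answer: $\frac{93751}{28681} \approx 3.2687$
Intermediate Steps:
$r = 3969$ ($r = 63^{2} = 3969$)
$P{\left(w \right)} = -1$ ($P{\left(w \right)} = -2 + \frac{w + w}{w + w} = -2 + \frac{2 w}{2 w} = -2 + 2 w \frac{1}{2 w} = -2 + 1 = -1$)
$u{\left(l,D \right)} = \frac{-69 + l}{8 \left(D + l\right)}$ ($u{\left(l,D \right)} = \frac{\left(l - 69\right) \frac{1}{D + l}}{8} = \frac{\left(-69 + l\right) \frac{1}{D + l}}{8} = \frac{\frac{1}{D + l} \left(-69 + l\right)}{8} = \frac{-69 + l}{8 \left(D + l\right)}$)
$\frac{P{\left(-17 \right)}}{u{\left(-18,39 \right)}} + \frac{r}{2967} = - \frac{1}{\frac{1}{8} \frac{1}{39 - 18} \left(-69 - 18\right)} + \frac{3969}{2967} = - \frac{1}{\frac{1}{8} \cdot \frac{1}{21} \left(-87\right)} + 3969 \cdot \frac{1}{2967} = - \frac{1}{\frac{1}{8} \cdot \frac{1}{21} \left(-87\right)} + \frac{1323}{989} = - \frac{1}{- \frac{29}{56}} + \frac{1323}{989} = \left(-1\right) \left(- \frac{56}{29}\right) + \frac{1323}{989} = \frac{56}{29} + \frac{1323}{989} = \frac{93751}{28681}$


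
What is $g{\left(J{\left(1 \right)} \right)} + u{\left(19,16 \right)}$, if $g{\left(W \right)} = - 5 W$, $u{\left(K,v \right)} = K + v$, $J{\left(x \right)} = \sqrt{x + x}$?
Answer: $35 - 5 \sqrt{2} \approx 27.929$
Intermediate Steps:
$J{\left(x \right)} = \sqrt{2} \sqrt{x}$ ($J{\left(x \right)} = \sqrt{2 x} = \sqrt{2} \sqrt{x}$)
$g{\left(J{\left(1 \right)} \right)} + u{\left(19,16 \right)} = - 5 \sqrt{2} \sqrt{1} + \left(19 + 16\right) = - 5 \sqrt{2} \cdot 1 + 35 = - 5 \sqrt{2} + 35 = 35 - 5 \sqrt{2}$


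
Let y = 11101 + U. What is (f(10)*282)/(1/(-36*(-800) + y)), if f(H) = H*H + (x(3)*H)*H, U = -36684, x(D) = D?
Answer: 362877600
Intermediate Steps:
f(H) = 4*H² (f(H) = H*H + (3*H)*H = H² + 3*H² = 4*H²)
y = -25583 (y = 11101 - 36684 = -25583)
(f(10)*282)/(1/(-36*(-800) + y)) = ((4*10²)*282)/(1/(-36*(-800) - 25583)) = ((4*100)*282)/(1/(28800 - 25583)) = (400*282)/(1/3217) = 112800/(1/3217) = 112800*3217 = 362877600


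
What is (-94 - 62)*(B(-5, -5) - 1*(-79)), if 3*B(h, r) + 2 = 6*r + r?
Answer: -10400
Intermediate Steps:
B(h, r) = -⅔ + 7*r/3 (B(h, r) = -⅔ + (6*r + r)/3 = -⅔ + (7*r)/3 = -⅔ + 7*r/3)
(-94 - 62)*(B(-5, -5) - 1*(-79)) = (-94 - 62)*((-⅔ + (7/3)*(-5)) - 1*(-79)) = -156*((-⅔ - 35/3) + 79) = -156*(-37/3 + 79) = -156*200/3 = -10400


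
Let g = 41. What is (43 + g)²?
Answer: 7056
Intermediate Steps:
(43 + g)² = (43 + 41)² = 84² = 7056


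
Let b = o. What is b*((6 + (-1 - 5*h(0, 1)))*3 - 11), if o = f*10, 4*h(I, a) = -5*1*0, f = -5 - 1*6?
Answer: -440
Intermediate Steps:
f = -11 (f = -5 - 6 = -11)
h(I, a) = 0 (h(I, a) = (-5*1*0)/4 = (-5*0)/4 = (1/4)*0 = 0)
o = -110 (o = -11*10 = -110)
b = -110
b*((6 + (-1 - 5*h(0, 1)))*3 - 11) = -110*((6 + (-1 - 5*0))*3 - 11) = -110*((6 + (-1 + 0))*3 - 11) = -110*((6 - 1)*3 - 11) = -110*(5*3 - 11) = -110*(15 - 11) = -110*4 = -440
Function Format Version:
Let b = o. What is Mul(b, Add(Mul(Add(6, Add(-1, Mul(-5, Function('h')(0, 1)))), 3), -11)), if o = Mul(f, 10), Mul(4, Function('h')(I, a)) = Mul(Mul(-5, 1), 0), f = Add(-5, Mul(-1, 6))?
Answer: -440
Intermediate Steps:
f = -11 (f = Add(-5, -6) = -11)
Function('h')(I, a) = 0 (Function('h')(I, a) = Mul(Rational(1, 4), Mul(Mul(-5, 1), 0)) = Mul(Rational(1, 4), Mul(-5, 0)) = Mul(Rational(1, 4), 0) = 0)
o = -110 (o = Mul(-11, 10) = -110)
b = -110
Mul(b, Add(Mul(Add(6, Add(-1, Mul(-5, Function('h')(0, 1)))), 3), -11)) = Mul(-110, Add(Mul(Add(6, Add(-1, Mul(-5, 0))), 3), -11)) = Mul(-110, Add(Mul(Add(6, Add(-1, 0)), 3), -11)) = Mul(-110, Add(Mul(Add(6, -1), 3), -11)) = Mul(-110, Add(Mul(5, 3), -11)) = Mul(-110, Add(15, -11)) = Mul(-110, 4) = -440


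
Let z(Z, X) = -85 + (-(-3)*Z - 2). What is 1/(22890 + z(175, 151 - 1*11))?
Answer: 1/23328 ≈ 4.2867e-5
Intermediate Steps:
z(Z, X) = -87 + 3*Z (z(Z, X) = -85 + (3*Z - 2) = -85 + (-2 + 3*Z) = -87 + 3*Z)
1/(22890 + z(175, 151 - 1*11)) = 1/(22890 + (-87 + 3*175)) = 1/(22890 + (-87 + 525)) = 1/(22890 + 438) = 1/23328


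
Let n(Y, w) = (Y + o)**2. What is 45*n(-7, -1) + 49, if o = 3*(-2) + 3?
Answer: 4549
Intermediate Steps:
o = -3 (o = -6 + 3 = -3)
n(Y, w) = (-3 + Y)**2 (n(Y, w) = (Y - 3)**2 = (-3 + Y)**2)
45*n(-7, -1) + 49 = 45*(-3 - 7)**2 + 49 = 45*(-10)**2 + 49 = 45*100 + 49 = 4500 + 49 = 4549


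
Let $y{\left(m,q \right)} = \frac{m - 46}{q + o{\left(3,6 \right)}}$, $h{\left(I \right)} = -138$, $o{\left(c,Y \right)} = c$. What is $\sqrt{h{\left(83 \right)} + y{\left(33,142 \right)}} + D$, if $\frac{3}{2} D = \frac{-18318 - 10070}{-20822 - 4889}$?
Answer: $\frac{56776}{77133} + \frac{i \sqrt{2903335}}{145} \approx 0.73608 + 11.751 i$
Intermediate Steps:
$y{\left(m,q \right)} = \frac{-46 + m}{3 + q}$ ($y{\left(m,q \right)} = \frac{m - 46}{q + 3} = \frac{-46 + m}{3 + q}$)
$D = \frac{56776}{77133}$ ($D = \frac{2 \frac{-18318 - 10070}{-20822 - 4889}}{3} = \frac{2 \left(- \frac{28388}{-25711}\right)}{3} = \frac{2 \left(\left(-28388\right) \left(- \frac{1}{25711}\right)\right)}{3} = \frac{2}{3} \cdot \frac{28388}{25711} = \frac{56776}{77133} \approx 0.73608$)
$\sqrt{h{\left(83 \right)} + y{\left(33,142 \right)}} + D = \sqrt{-138 + \frac{-46 + 33}{3 + 142}} + \frac{56776}{77133} = \sqrt{-138 + \frac{1}{145} \left(-13\right)} + \frac{56776}{77133} = \sqrt{-138 - \frac{13}{145}} + \frac{56776}{77133} = \sqrt{- \frac{20023}{145}} + \frac{56776}{77133} = \frac{i \sqrt{2903335}}{145} + \frac{56776}{77133} = \frac{56776}{77133} + \frac{i \sqrt{2903335}}{145}$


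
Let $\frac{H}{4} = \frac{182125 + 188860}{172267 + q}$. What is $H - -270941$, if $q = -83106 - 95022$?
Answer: $\frac{1586501261}{5861} \approx 2.7069 \cdot 10^{5}$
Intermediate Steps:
$q = -178128$ ($q = -83106 - 95022 = -178128$)
$H = - \frac{1483940}{5861}$ ($H = 4 \frac{182125 + 188860}{172267 - 178128} = 4 \frac{370985}{-5861} = 4 \cdot 370985 \left(- \frac{1}{5861}\right) = 4 \left(- \frac{370985}{5861}\right) = - \frac{1483940}{5861} \approx -253.19$)
$H - -270941 = - \frac{1483940}{5861} - -270941 = - \frac{1483940}{5861} + 270941 = \frac{1586501261}{5861}$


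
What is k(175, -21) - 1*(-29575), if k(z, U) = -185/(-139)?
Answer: 4111110/139 ≈ 29576.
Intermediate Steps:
k(z, U) = 185/139 (k(z, U) = -185*(-1/139) = 185/139)
k(175, -21) - 1*(-29575) = 185/139 - 1*(-29575) = 185/139 + 29575 = 4111110/139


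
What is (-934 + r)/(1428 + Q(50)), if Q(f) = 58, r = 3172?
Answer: 1119/743 ≈ 1.5061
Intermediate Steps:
(-934 + r)/(1428 + Q(50)) = (-934 + 3172)/(1428 + 58) = 2238/1486 = 2238*(1/1486) = 1119/743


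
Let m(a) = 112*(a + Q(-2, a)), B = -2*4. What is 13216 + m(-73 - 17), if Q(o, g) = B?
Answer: 2240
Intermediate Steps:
B = -8
Q(o, g) = -8
m(a) = -896 + 112*a (m(a) = 112*(a - 8) = 112*(-8 + a) = -896 + 112*a)
13216 + m(-73 - 17) = 13216 + (-896 + 112*(-73 - 17)) = 13216 + (-896 + 112*(-90)) = 13216 + (-896 - 10080) = 13216 - 10976 = 2240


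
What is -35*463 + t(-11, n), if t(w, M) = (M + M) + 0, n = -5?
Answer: -16215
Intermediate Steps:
t(w, M) = 2*M (t(w, M) = 2*M + 0 = 2*M)
-35*463 + t(-11, n) = -35*463 + 2*(-5) = -16205 - 10 = -16215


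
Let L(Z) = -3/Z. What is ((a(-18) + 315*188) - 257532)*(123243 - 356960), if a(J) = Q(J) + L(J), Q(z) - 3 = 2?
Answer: 278086068997/6 ≈ 4.6348e+10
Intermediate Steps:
Q(z) = 5 (Q(z) = 3 + 2 = 5)
a(J) = 5 - 3/J
((a(-18) + 315*188) - 257532)*(123243 - 356960) = (((5 - 3/(-18)) + 315*188) - 257532)*(123243 - 356960) = (((5 - 3*(-1/18)) + 59220) - 257532)*(-233717) = (((5 + ⅙) + 59220) - 257532)*(-233717) = ((31/6 + 59220) - 257532)*(-233717) = (355351/6 - 257532)*(-233717) = -1189841/6*(-233717) = 278086068997/6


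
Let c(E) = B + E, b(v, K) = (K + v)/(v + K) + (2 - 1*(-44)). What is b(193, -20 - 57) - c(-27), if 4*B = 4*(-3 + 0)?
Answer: 77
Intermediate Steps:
B = -3 (B = (4*(-3 + 0))/4 = (4*(-3))/4 = (¼)*(-12) = -3)
b(v, K) = 47 (b(v, K) = (K + v)/(K + v) + (2 + 44) = 1 + 46 = 47)
c(E) = -3 + E
b(193, -20 - 57) - c(-27) = 47 - (-3 - 27) = 47 - 1*(-30) = 47 + 30 = 77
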